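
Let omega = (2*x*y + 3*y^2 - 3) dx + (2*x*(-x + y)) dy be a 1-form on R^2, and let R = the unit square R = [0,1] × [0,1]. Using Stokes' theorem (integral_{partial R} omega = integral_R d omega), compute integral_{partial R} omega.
integral_(partial R) omega = -5

Stokes: integral_partial_R omega = integral_R d omega with d omega = (∂Q/∂x - ∂P/∂y) dx ∧ dy.
  ∂Q/∂x = -4*x + 2*y
  ∂P/∂y = 2*x + 6*y
  integrand = ∂Q/∂x - ∂P/∂y = -6*x - 4*y.
Integrating over R: integral_0^1 integral_0^1 (-6*x - 4*y) dx dy = -5.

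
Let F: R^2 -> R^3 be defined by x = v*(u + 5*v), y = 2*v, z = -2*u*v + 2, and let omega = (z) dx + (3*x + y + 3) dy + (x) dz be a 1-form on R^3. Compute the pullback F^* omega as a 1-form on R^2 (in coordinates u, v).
F^* omega = (2*v*(-2*u*v - 5*v^2 + 1)) du + (-4*u^2*v - 30*u*v^2 + 6*u*v + 2*u + 30*v^2 + 24*v + 6) dv

Using F^*(f dg) = (f ∘ F) d(g ∘ F), substitute each coordinate x_i by F_i(u, v) in f_i, and replace dx_i by d F_i = (∂F_i/∂u) du + (∂F_i/∂v) dv.
  For the x component: f_1(F) = -2*u*v + 2; d F_1 = (v) du + (u + 10*v) dv
  For the y component: f_2(F) = 3*u*v + 15*v^2 + 2*v + 3; d F_2 = (0) du + (2) dv
  For the z component: f_3(F) = v*(u + 5*v); d F_3 = (-2*v) du + (-2*u) dv
Combining and collecting du, dv coefficients:
  coeff of du: 2*v*(-2*u*v - 5*v^2 + 1)
  coeff of dv: -4*u^2*v - 30*u*v^2 + 6*u*v + 2*u + 30*v^2 + 24*v + 6
F^* omega = (2*v*(-2*u*v - 5*v^2 + 1)) du + (-4*u^2*v - 30*u*v^2 + 6*u*v + 2*u + 30*v^2 + 24*v + 6) dv.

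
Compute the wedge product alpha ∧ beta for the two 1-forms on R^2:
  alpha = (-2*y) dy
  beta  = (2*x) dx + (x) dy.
alpha ∧ beta = (4*x*y) dx ∧ dy

Distribute the wedge, using dx_i ∧ dx_j = -dx_j ∧ dx_i and dx_i ∧ dx_i = 0. For each pair (i, j) with i < j, the coefficient of dx_i ∧ dx_j in alpha ∧ beta is (alpha_i * beta_j - alpha_j * beta_i). Collecting: alpha ∧ beta = (4*x*y) dx ∧ dy.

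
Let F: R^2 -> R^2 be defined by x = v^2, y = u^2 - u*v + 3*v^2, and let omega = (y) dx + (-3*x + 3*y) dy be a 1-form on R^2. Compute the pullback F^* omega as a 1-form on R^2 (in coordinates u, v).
F^* omega = (6*u^3 - 9*u^2*v + 15*u*v^2 - 6*v^3) du + (-3*u^3 + 23*u^2*v - 26*u*v^2 + 42*v^3) dv

Using F^*(f dg) = (f ∘ F) d(g ∘ F), substitute each coordinate x_i by F_i(u, v) in f_i, and replace dx_i by d F_i = (∂F_i/∂u) du + (∂F_i/∂v) dv.
  For the x component: f_1(F) = u^2 - u*v + 3*v^2; d F_1 = (0) du + (2*v) dv
  For the y component: f_2(F) = 3*u^2 - 3*u*v + 6*v^2; d F_2 = (2*u - v) du + (-u + 6*v) dv
Combining and collecting du, dv coefficients:
  coeff of du: 6*u^3 - 9*u^2*v + 15*u*v^2 - 6*v^3
  coeff of dv: -3*u^3 + 23*u^2*v - 26*u*v^2 + 42*v^3
F^* omega = (6*u^3 - 9*u^2*v + 15*u*v^2 - 6*v^3) du + (-3*u^3 + 23*u^2*v - 26*u*v^2 + 42*v^3) dv.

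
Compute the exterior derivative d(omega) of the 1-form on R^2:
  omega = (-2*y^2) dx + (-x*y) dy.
d(omega) = (3*y) dx ∧ dy

For a 1-form omega = sum_i f_i dx_i, the exterior derivative is
  d(omega) = sum_{i < j} (∂f_j/∂x_i - ∂f_i/∂x_j) dx_i ∧ dx_j.
  coefficient of dx ∧ dy: ∂f_2/∂x - ∂f_1/∂y = ∂(-x*y)/∂x - ∂(-2*y^2)/∂y = 3*y
Assembling: d(omega) = (3*y) dx ∧ dy.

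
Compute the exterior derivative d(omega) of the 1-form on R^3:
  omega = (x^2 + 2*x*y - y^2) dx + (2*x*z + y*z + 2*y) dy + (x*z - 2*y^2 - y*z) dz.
d(omega) = (-2*x + 2*y + 2*z) dx ∧ dy + (z) dx ∧ dz + (-2*x - 5*y - z) dy ∧ dz

For a 1-form omega = sum_i f_i dx_i, the exterior derivative is
  d(omega) = sum_{i < j} (∂f_j/∂x_i - ∂f_i/∂x_j) dx_i ∧ dx_j.
  coefficient of dx ∧ dy: ∂f_2/∂x - ∂f_1/∂y = ∂(2*x*z + y*z + 2*y)/∂x - ∂(x^2 + 2*x*y - y^2)/∂y = -2*x + 2*y + 2*z
  coefficient of dx ∧ dz: ∂f_3/∂x - ∂f_1/∂z = ∂(x*z - 2*y^2 - y*z)/∂x - ∂(x^2 + 2*x*y - y^2)/∂z = z
  coefficient of dy ∧ dz: ∂f_3/∂y - ∂f_2/∂z = ∂(x*z - 2*y^2 - y*z)/∂y - ∂(2*x*z + y*z + 2*y)/∂z = -2*x - 5*y - z
Assembling: d(omega) = (-2*x + 2*y + 2*z) dx ∧ dy + (z) dx ∧ dz + (-2*x - 5*y - z) dy ∧ dz.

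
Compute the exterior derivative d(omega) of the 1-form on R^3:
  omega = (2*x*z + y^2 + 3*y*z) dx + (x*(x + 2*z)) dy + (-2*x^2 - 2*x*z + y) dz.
d(omega) = (2*x - 2*y - z) dx ∧ dy + (-6*x - 3*y - 2*z) dx ∧ dz + (1 - 2*x) dy ∧ dz

For a 1-form omega = sum_i f_i dx_i, the exterior derivative is
  d(omega) = sum_{i < j} (∂f_j/∂x_i - ∂f_i/∂x_j) dx_i ∧ dx_j.
  coefficient of dx ∧ dy: ∂f_2/∂x - ∂f_1/∂y = ∂(x*(x + 2*z))/∂x - ∂(2*x*z + y^2 + 3*y*z)/∂y = 2*x - 2*y - z
  coefficient of dx ∧ dz: ∂f_3/∂x - ∂f_1/∂z = ∂(-2*x^2 - 2*x*z + y)/∂x - ∂(2*x*z + y^2 + 3*y*z)/∂z = -6*x - 3*y - 2*z
  coefficient of dy ∧ dz: ∂f_3/∂y - ∂f_2/∂z = ∂(-2*x^2 - 2*x*z + y)/∂y - ∂(x*(x + 2*z))/∂z = 1 - 2*x
Assembling: d(omega) = (2*x - 2*y - z) dx ∧ dy + (-6*x - 3*y - 2*z) dx ∧ dz + (1 - 2*x) dy ∧ dz.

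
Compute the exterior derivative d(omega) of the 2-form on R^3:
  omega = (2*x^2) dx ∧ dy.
d(omega) = 0

For a 2-form omega = sum_{i<j} g_{ij} dx_i ∧ dx_j, the exterior derivative is
  d(omega) = sum_{i<j} d(g_{ij}) ∧ dx_i ∧ dx_j = sum_{i<j, k} (∂g_{ij}/∂x_k) dx_k ∧ dx_i ∧ dx_j.
Expand each term, using dx_k ∧ dx_i ∧ dx_j = sgn(permutation) dx_{(a)} ∧ dx_{(b)} ∧ dx_{(c)} with (a < b < c) sorted:

Collecting like 3-forms: d(omega) = 0.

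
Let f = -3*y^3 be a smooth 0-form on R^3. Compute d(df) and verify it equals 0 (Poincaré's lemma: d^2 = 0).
d(df) = 0

Step 1: df = sum_i (∂f/∂x_i) dx_i = (0) dx + (-9*y^2) dy + (0) dz.
Step 2: Apply d again. Using the 1-form formula, the coefficient of dx ∧ dy in d(df) is ∂^2 f/∂x ∂y - ∂^2 f/∂y ∂x = (0) - (0) = 0 (equality of mixed partials for smooth f).
Similarly for dx ∧ dz and dy ∧ dz — all coefficients vanish. So d(df) = 0.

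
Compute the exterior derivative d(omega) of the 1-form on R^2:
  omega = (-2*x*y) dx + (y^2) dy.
d(omega) = (2*x) dx ∧ dy

For a 1-form omega = sum_i f_i dx_i, the exterior derivative is
  d(omega) = sum_{i < j} (∂f_j/∂x_i - ∂f_i/∂x_j) dx_i ∧ dx_j.
  coefficient of dx ∧ dy: ∂f_2/∂x - ∂f_1/∂y = ∂(y^2)/∂x - ∂(-2*x*y)/∂y = 2*x
Assembling: d(omega) = (2*x) dx ∧ dy.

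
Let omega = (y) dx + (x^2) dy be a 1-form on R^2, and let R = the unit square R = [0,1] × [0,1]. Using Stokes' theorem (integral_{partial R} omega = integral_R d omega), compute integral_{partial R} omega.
integral_(partial R) omega = 0

Stokes: integral_partial_R omega = integral_R d omega with d omega = (∂Q/∂x - ∂P/∂y) dx ∧ dy.
  ∂Q/∂x = 2*x
  ∂P/∂y = 1
  integrand = ∂Q/∂x - ∂P/∂y = 2*x - 1.
Integrating over R: integral_0^1 integral_0^1 (2*x - 1) dx dy = 0.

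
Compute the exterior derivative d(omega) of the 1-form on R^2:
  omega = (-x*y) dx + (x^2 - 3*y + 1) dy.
d(omega) = (3*x) dx ∧ dy

For a 1-form omega = sum_i f_i dx_i, the exterior derivative is
  d(omega) = sum_{i < j} (∂f_j/∂x_i - ∂f_i/∂x_j) dx_i ∧ dx_j.
  coefficient of dx ∧ dy: ∂f_2/∂x - ∂f_1/∂y = ∂(x^2 - 3*y + 1)/∂x - ∂(-x*y)/∂y = 3*x
Assembling: d(omega) = (3*x) dx ∧ dy.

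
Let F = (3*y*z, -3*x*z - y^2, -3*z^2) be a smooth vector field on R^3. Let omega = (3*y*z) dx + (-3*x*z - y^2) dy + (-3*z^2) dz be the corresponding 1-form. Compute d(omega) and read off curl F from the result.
d(omega) = (3*x) dy ∧ dz + (3*y) dz ∧ dx + (-6*z) dx ∧ dy; curl F = (3*x, 3*y, -6*z)

d omega = sum_{i<j} (∂f_j/∂x_i - ∂f_i/∂x_j) dx_i ∧ dx_j. Under the identification (dy ∧ dz, dz ∧ dx, dx ∧ dy) ↔ (e_x, e_y, e_z), the coefficients are exactly the components of curl F. Compute:
  ∂R/∂y - ∂Q/∂z = (0) - (-3*x) = 3*x
  ∂P/∂z - ∂R/∂x = (3*y) - (0) = 3*y
  ∂Q/∂x - ∂P/∂y = (-3*z) - (3*z) = -6*z.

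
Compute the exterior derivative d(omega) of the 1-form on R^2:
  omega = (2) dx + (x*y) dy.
d(omega) = (y) dx ∧ dy

For a 1-form omega = sum_i f_i dx_i, the exterior derivative is
  d(omega) = sum_{i < j} (∂f_j/∂x_i - ∂f_i/∂x_j) dx_i ∧ dx_j.
  coefficient of dx ∧ dy: ∂f_2/∂x - ∂f_1/∂y = ∂(x*y)/∂x - ∂(2)/∂y = y
Assembling: d(omega) = (y) dx ∧ dy.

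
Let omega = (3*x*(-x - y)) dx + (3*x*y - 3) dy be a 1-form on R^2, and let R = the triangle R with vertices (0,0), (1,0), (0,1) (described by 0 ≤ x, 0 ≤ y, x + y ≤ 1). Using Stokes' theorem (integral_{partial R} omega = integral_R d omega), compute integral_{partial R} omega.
integral_(partial R) omega = 1

Stokes: integral_partial_R omega = integral_R d omega with d omega = (∂Q/∂x - ∂P/∂y) dx ∧ dy.
  ∂Q/∂x = 3*y
  ∂P/∂y = -3*x
  integrand = ∂Q/∂x - ∂P/∂y = 3*x + 3*y.
Integrating over R: integral_0^1 integral_0^{1-x} (3*x + 3*y) dy dx = 1.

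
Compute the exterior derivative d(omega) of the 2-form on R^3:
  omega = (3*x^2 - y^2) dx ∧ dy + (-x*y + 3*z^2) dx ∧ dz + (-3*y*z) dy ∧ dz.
d(omega) = (x) dx ∧ dy ∧ dz

For a 2-form omega = sum_{i<j} g_{ij} dx_i ∧ dx_j, the exterior derivative is
  d(omega) = sum_{i<j} d(g_{ij}) ∧ dx_i ∧ dx_j = sum_{i<j, k} (∂g_{ij}/∂x_k) dx_k ∧ dx_i ∧ dx_j.
Expand each term, using dx_k ∧ dx_i ∧ dx_j = sgn(permutation) dx_{(a)} ∧ dx_{(b)} ∧ dx_{(c)} with (a < b < c) sorted:
  d(-x*y + 3*z^2) includes (∂/∂y)(-x*y + 3*z^2) dy = (-x) dy, which multiplied by dx ∧ dz gives (x) dx ∧ dy ∧ dz
Collecting like 3-forms: d(omega) = (x) dx ∧ dy ∧ dz.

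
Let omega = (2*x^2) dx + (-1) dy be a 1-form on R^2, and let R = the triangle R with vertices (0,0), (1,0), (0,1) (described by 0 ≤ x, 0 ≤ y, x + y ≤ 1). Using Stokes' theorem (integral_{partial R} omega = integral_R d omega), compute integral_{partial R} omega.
integral_(partial R) omega = 0

Stokes: integral_partial_R omega = integral_R d omega with d omega = (∂Q/∂x - ∂P/∂y) dx ∧ dy.
  ∂Q/∂x = 0
  ∂P/∂y = 0
  integrand = ∂Q/∂x - ∂P/∂y = 0.
Integrating over R: integral_0^1 integral_0^{1-x} (0) dy dx = 0.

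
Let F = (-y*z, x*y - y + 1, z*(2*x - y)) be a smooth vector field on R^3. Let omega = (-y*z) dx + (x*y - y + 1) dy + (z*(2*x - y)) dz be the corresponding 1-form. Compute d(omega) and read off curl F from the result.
d(omega) = (-z) dy ∧ dz + (-y - 2*z) dz ∧ dx + (y + z) dx ∧ dy; curl F = (-z, -y - 2*z, y + z)

d omega = sum_{i<j} (∂f_j/∂x_i - ∂f_i/∂x_j) dx_i ∧ dx_j. Under the identification (dy ∧ dz, dz ∧ dx, dx ∧ dy) ↔ (e_x, e_y, e_z), the coefficients are exactly the components of curl F. Compute:
  ∂R/∂y - ∂Q/∂z = (-z) - (0) = -z
  ∂P/∂z - ∂R/∂x = (-y) - (2*z) = -y - 2*z
  ∂Q/∂x - ∂P/∂y = (y) - (-z) = y + z.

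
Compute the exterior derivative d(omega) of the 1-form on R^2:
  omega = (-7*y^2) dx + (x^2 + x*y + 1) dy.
d(omega) = (2*x + 15*y) dx ∧ dy

For a 1-form omega = sum_i f_i dx_i, the exterior derivative is
  d(omega) = sum_{i < j} (∂f_j/∂x_i - ∂f_i/∂x_j) dx_i ∧ dx_j.
  coefficient of dx ∧ dy: ∂f_2/∂x - ∂f_1/∂y = ∂(x^2 + x*y + 1)/∂x - ∂(-7*y^2)/∂y = 2*x + 15*y
Assembling: d(omega) = (2*x + 15*y) dx ∧ dy.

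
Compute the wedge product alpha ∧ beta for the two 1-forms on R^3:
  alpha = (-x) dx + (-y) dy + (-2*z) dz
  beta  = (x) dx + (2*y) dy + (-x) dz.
alpha ∧ beta = (-x*y) dx ∧ dy + (x*(x + 2*z)) dx ∧ dz + (y*(x + 4*z)) dy ∧ dz

Distribute the wedge, using dx_i ∧ dx_j = -dx_j ∧ dx_i and dx_i ∧ dx_i = 0. For each pair (i, j) with i < j, the coefficient of dx_i ∧ dx_j in alpha ∧ beta is (alpha_i * beta_j - alpha_j * beta_i). Collecting: alpha ∧ beta = (-x*y) dx ∧ dy + (x*(x + 2*z)) dx ∧ dz + (y*(x + 4*z)) dy ∧ dz.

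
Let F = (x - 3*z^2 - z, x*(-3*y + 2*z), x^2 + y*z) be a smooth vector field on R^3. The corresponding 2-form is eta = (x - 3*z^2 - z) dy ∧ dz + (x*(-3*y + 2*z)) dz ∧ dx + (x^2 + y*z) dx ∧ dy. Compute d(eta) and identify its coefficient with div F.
d(eta) = (-3*x + y + 1) dx ∧ dy ∧ dz; div F = -3*x + y + 1

For a 2-form in R^3 of the form above, applying d gives a 3-form with coefficient ∂P/∂x + ∂Q/∂y + ∂R/∂z:
  ∂P/∂x = 1
  ∂Q/∂y = -3*x
  ∂R/∂z = y
Sum = -3*x + y + 1, which is exactly div F.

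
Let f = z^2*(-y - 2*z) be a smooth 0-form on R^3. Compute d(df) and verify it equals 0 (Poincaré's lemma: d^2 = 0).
d(df) = 0

Step 1: df = sum_i (∂f/∂x_i) dx_i = (0) dx + (-z^2) dy + (2*z*(-y - 3*z)) dz.
Step 2: Apply d again. Using the 1-form formula, the coefficient of dx ∧ dy in d(df) is ∂^2 f/∂x ∂y - ∂^2 f/∂y ∂x = (0) - (0) = 0 (equality of mixed partials for smooth f).
Similarly for dx ∧ dz and dy ∧ dz — all coefficients vanish. So d(df) = 0.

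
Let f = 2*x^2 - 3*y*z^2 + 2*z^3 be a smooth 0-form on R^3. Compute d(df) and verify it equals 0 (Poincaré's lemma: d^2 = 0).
d(df) = 0

Step 1: df = sum_i (∂f/∂x_i) dx_i = (4*x) dx + (-3*z^2) dy + (6*z*(-y + z)) dz.
Step 2: Apply d again. Using the 1-form formula, the coefficient of dx ∧ dy in d(df) is ∂^2 f/∂x ∂y - ∂^2 f/∂y ∂x = (0) - (0) = 0 (equality of mixed partials for smooth f).
Similarly for dx ∧ dz and dy ∧ dz — all coefficients vanish. So d(df) = 0.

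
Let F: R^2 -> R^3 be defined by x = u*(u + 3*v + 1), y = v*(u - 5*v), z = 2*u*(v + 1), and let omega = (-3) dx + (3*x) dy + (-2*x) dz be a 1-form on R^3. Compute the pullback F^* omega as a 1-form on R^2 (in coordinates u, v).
F^* omega = (-u^2*v - 4*u^2 - 3*u*v^2 - 13*u*v - 10*u - 9*v - 3) du + (u*(-u^2 - 33*u*v - u - 90*v^2 - 30*v - 9)) dv

Using F^*(f dg) = (f ∘ F) d(g ∘ F), substitute each coordinate x_i by F_i(u, v) in f_i, and replace dx_i by d F_i = (∂F_i/∂u) du + (∂F_i/∂v) dv.
  For the x component: f_1(F) = -3; d F_1 = (2*u + 3*v + 1) du + (3*u) dv
  For the y component: f_2(F) = 3*u*(u + 3*v + 1); d F_2 = (v) du + (u - 10*v) dv
  For the z component: f_3(F) = 2*u*(-u - 3*v - 1); d F_3 = (2*v + 2) du + (2*u) dv
Combining and collecting du, dv coefficients:
  coeff of du: -u^2*v - 4*u^2 - 3*u*v^2 - 13*u*v - 10*u - 9*v - 3
  coeff of dv: u*(-u^2 - 33*u*v - u - 90*v^2 - 30*v - 9)
F^* omega = (-u^2*v - 4*u^2 - 3*u*v^2 - 13*u*v - 10*u - 9*v - 3) du + (u*(-u^2 - 33*u*v - u - 90*v^2 - 30*v - 9)) dv.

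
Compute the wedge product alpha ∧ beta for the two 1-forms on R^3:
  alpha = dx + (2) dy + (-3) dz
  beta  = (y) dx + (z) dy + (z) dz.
alpha ∧ beta = (-2*y + z) dx ∧ dy + (3*y + z) dx ∧ dz + (5*z) dy ∧ dz

Distribute the wedge, using dx_i ∧ dx_j = -dx_j ∧ dx_i and dx_i ∧ dx_i = 0. For each pair (i, j) with i < j, the coefficient of dx_i ∧ dx_j in alpha ∧ beta is (alpha_i * beta_j - alpha_j * beta_i). Collecting: alpha ∧ beta = (-2*y + z) dx ∧ dy + (3*y + z) dx ∧ dz + (5*z) dy ∧ dz.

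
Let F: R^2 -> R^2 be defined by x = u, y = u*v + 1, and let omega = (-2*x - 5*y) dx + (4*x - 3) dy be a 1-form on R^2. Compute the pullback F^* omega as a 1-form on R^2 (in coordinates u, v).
F^* omega = (-u*v - 2*u - 3*v - 5) du + (u*(4*u - 3)) dv

Using F^*(f dg) = (f ∘ F) d(g ∘ F), substitute each coordinate x_i by F_i(u, v) in f_i, and replace dx_i by d F_i = (∂F_i/∂u) du + (∂F_i/∂v) dv.
  For the x component: f_1(F) = -5*u*v - 2*u - 5; d F_1 = (1) du + (0) dv
  For the y component: f_2(F) = 4*u - 3; d F_2 = (v) du + (u) dv
Combining and collecting du, dv coefficients:
  coeff of du: -u*v - 2*u - 3*v - 5
  coeff of dv: u*(4*u - 3)
F^* omega = (-u*v - 2*u - 3*v - 5) du + (u*(4*u - 3)) dv.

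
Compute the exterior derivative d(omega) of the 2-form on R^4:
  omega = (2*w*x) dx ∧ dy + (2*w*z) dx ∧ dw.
d(omega) = (2*x) dx ∧ dy ∧ dw + (-2*w) dx ∧ dz ∧ dw

For a 2-form omega = sum_{i<j} g_{ij} dx_i ∧ dx_j, the exterior derivative is
  d(omega) = sum_{i<j} d(g_{ij}) ∧ dx_i ∧ dx_j = sum_{i<j, k} (∂g_{ij}/∂x_k) dx_k ∧ dx_i ∧ dx_j.
Expand each term, using dx_k ∧ dx_i ∧ dx_j = sgn(permutation) dx_{(a)} ∧ dx_{(b)} ∧ dx_{(c)} with (a < b < c) sorted:
  d(2*w*x) includes (∂/∂w)(2*w*x) dw = (2*x) dw, which multiplied by dx ∧ dy gives (2*x) dx ∧ dy ∧ dw
  d(2*w*z) includes (∂/∂z)(2*w*z) dz = (2*w) dz, which multiplied by dx ∧ dw gives (-2*w) dx ∧ dz ∧ dw
Collecting like 3-forms: d(omega) = (2*x) dx ∧ dy ∧ dw + (-2*w) dx ∧ dz ∧ dw.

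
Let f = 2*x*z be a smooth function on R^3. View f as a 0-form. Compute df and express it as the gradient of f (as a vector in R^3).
df = (2*z) dx + (0) dy + (2*x) dz; grad f = (2*z, 0, 2*x)

For a 0-form f, d f = (∂f/∂x) dx + (∂f/∂y) dy + (∂f/∂z) dz. The components of the vector representation are exactly the entries of grad f in Cartesian coordinates:
  ∂f/∂x = 2*z
  ∂f/∂y = 0
  ∂f/∂z = 2*x.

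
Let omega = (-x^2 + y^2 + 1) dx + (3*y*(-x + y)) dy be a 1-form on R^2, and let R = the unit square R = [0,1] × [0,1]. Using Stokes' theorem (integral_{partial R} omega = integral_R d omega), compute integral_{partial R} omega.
integral_(partial R) omega = -5/2

Stokes: integral_partial_R omega = integral_R d omega with d omega = (∂Q/∂x - ∂P/∂y) dx ∧ dy.
  ∂Q/∂x = -3*y
  ∂P/∂y = 2*y
  integrand = ∂Q/∂x - ∂P/∂y = -5*y.
Integrating over R: integral_0^1 integral_0^1 (-5*y) dx dy = -5/2.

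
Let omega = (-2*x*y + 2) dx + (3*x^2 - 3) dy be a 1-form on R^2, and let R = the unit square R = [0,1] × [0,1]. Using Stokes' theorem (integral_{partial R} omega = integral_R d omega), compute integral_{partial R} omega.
integral_(partial R) omega = 4

Stokes: integral_partial_R omega = integral_R d omega with d omega = (∂Q/∂x - ∂P/∂y) dx ∧ dy.
  ∂Q/∂x = 6*x
  ∂P/∂y = -2*x
  integrand = ∂Q/∂x - ∂P/∂y = 8*x.
Integrating over R: integral_0^1 integral_0^1 (8*x) dx dy = 4.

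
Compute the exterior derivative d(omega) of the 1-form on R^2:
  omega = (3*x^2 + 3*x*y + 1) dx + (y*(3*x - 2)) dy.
d(omega) = (-3*x + 3*y) dx ∧ dy

For a 1-form omega = sum_i f_i dx_i, the exterior derivative is
  d(omega) = sum_{i < j} (∂f_j/∂x_i - ∂f_i/∂x_j) dx_i ∧ dx_j.
  coefficient of dx ∧ dy: ∂f_2/∂x - ∂f_1/∂y = ∂(y*(3*x - 2))/∂x - ∂(3*x^2 + 3*x*y + 1)/∂y = -3*x + 3*y
Assembling: d(omega) = (-3*x + 3*y) dx ∧ dy.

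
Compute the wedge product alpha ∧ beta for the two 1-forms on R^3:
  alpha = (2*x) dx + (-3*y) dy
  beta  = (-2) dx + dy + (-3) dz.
alpha ∧ beta = (2*x - 6*y) dx ∧ dy + (-6*x) dx ∧ dz + (9*y) dy ∧ dz

Distribute the wedge, using dx_i ∧ dx_j = -dx_j ∧ dx_i and dx_i ∧ dx_i = 0. For each pair (i, j) with i < j, the coefficient of dx_i ∧ dx_j in alpha ∧ beta is (alpha_i * beta_j - alpha_j * beta_i). Collecting: alpha ∧ beta = (2*x - 6*y) dx ∧ dy + (-6*x) dx ∧ dz + (9*y) dy ∧ dz.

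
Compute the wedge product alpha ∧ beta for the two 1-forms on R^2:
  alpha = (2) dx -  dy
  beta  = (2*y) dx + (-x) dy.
alpha ∧ beta = (-2*x + 2*y) dx ∧ dy

Distribute the wedge, using dx_i ∧ dx_j = -dx_j ∧ dx_i and dx_i ∧ dx_i = 0. For each pair (i, j) with i < j, the coefficient of dx_i ∧ dx_j in alpha ∧ beta is (alpha_i * beta_j - alpha_j * beta_i). Collecting: alpha ∧ beta = (-2*x + 2*y) dx ∧ dy.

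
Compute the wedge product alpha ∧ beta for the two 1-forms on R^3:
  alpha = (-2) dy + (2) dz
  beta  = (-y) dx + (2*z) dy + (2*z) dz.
alpha ∧ beta = (-2*y) dx ∧ dy + (-8*z) dy ∧ dz + (2*y) dx ∧ dz

Distribute the wedge, using dx_i ∧ dx_j = -dx_j ∧ dx_i and dx_i ∧ dx_i = 0. For each pair (i, j) with i < j, the coefficient of dx_i ∧ dx_j in alpha ∧ beta is (alpha_i * beta_j - alpha_j * beta_i). Collecting: alpha ∧ beta = (-2*y) dx ∧ dy + (-8*z) dy ∧ dz + (2*y) dx ∧ dz.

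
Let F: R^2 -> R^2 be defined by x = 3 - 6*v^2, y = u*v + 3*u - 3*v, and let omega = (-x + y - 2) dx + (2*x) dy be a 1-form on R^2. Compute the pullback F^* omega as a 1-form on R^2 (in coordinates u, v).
F^* omega = (-12*v^3 - 36*v^2 + 6*v + 18) du + (-24*u*v^2 - 36*u*v + 6*u - 72*v^3 + 72*v^2 + 60*v - 18) dv

Using F^*(f dg) = (f ∘ F) d(g ∘ F), substitute each coordinate x_i by F_i(u, v) in f_i, and replace dx_i by d F_i = (∂F_i/∂u) du + (∂F_i/∂v) dv.
  For the x component: f_1(F) = u*v + 3*u + 6*v^2 - 3*v - 5; d F_1 = (0) du + (-12*v) dv
  For the y component: f_2(F) = 6 - 12*v^2; d F_2 = (v + 3) du + (u - 3) dv
Combining and collecting du, dv coefficients:
  coeff of du: -12*v^3 - 36*v^2 + 6*v + 18
  coeff of dv: -24*u*v^2 - 36*u*v + 6*u - 72*v^3 + 72*v^2 + 60*v - 18
F^* omega = (-12*v^3 - 36*v^2 + 6*v + 18) du + (-24*u*v^2 - 36*u*v + 6*u - 72*v^3 + 72*v^2 + 60*v - 18) dv.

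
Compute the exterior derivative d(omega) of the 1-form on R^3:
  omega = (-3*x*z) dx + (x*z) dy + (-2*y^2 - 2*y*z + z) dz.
d(omega) = (z) dx ∧ dy + (3*x) dx ∧ dz + (-x - 4*y - 2*z) dy ∧ dz

For a 1-form omega = sum_i f_i dx_i, the exterior derivative is
  d(omega) = sum_{i < j} (∂f_j/∂x_i - ∂f_i/∂x_j) dx_i ∧ dx_j.
  coefficient of dx ∧ dy: ∂f_2/∂x - ∂f_1/∂y = ∂(x*z)/∂x - ∂(-3*x*z)/∂y = z
  coefficient of dx ∧ dz: ∂f_3/∂x - ∂f_1/∂z = ∂(-2*y^2 - 2*y*z + z)/∂x - ∂(-3*x*z)/∂z = 3*x
  coefficient of dy ∧ dz: ∂f_3/∂y - ∂f_2/∂z = ∂(-2*y^2 - 2*y*z + z)/∂y - ∂(x*z)/∂z = -x - 4*y - 2*z
Assembling: d(omega) = (z) dx ∧ dy + (3*x) dx ∧ dz + (-x - 4*y - 2*z) dy ∧ dz.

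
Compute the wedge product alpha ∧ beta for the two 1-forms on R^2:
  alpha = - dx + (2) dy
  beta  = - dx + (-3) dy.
alpha ∧ beta = (5) dx ∧ dy

Distribute the wedge, using dx_i ∧ dx_j = -dx_j ∧ dx_i and dx_i ∧ dx_i = 0. For each pair (i, j) with i < j, the coefficient of dx_i ∧ dx_j in alpha ∧ beta is (alpha_i * beta_j - alpha_j * beta_i). Collecting: alpha ∧ beta = (5) dx ∧ dy.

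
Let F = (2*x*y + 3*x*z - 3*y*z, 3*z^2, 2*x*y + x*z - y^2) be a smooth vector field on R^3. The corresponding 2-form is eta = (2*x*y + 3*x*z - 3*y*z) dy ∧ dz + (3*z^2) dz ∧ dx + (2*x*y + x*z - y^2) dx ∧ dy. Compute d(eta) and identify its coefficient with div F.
d(eta) = (x + 2*y + 3*z) dx ∧ dy ∧ dz; div F = x + 2*y + 3*z

For a 2-form in R^3 of the form above, applying d gives a 3-form with coefficient ∂P/∂x + ∂Q/∂y + ∂R/∂z:
  ∂P/∂x = 2*y + 3*z
  ∂Q/∂y = 0
  ∂R/∂z = x
Sum = x + 2*y + 3*z, which is exactly div F.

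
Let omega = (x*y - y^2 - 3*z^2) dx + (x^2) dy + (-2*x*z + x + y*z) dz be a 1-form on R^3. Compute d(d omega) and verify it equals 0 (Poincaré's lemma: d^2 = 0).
d(d omega) = 0

Step 1: d omega = sum_{i<j} (∂f_j/∂x_i - ∂f_i/∂x_j) dx_i ∧ dx_j:
  coeff of dx ∧ dy: x + 2*y
  coeff of dx ∧ dz: 4*z + 1
  coeff of dy ∧ dz: z
Step 2: Apply d again to each 2-form coefficient. The only possible 3-form in R^3 is dx ∧ dy ∧ dz, with coefficient
  ∂(coeff of dy∧dz)/∂x - ∂(coeff of dx∧dz)/∂y + ∂(coeff of dx∧dy)/∂z
  = ∂/∂x (z) - ∂/∂y (4*z + 1) + ∂/∂z (x + 2*y).
Each of these terms simplifies to sums of mixed partials that cancel in pairs. The result is 0 (by equality of mixed partials for smooth functions — Schwarz / Clairaut).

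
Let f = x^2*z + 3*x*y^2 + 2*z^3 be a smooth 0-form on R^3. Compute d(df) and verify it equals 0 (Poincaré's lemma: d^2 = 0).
d(df) = 0

Step 1: df = sum_i (∂f/∂x_i) dx_i = (2*x*z + 3*y^2) dx + (6*x*y) dy + (x^2 + 6*z^2) dz.
Step 2: Apply d again. Using the 1-form formula, the coefficient of dx ∧ dy in d(df) is ∂^2 f/∂x ∂y - ∂^2 f/∂y ∂x = (6*y) - (6*y) = 0 (equality of mixed partials for smooth f).
Similarly for dx ∧ dz and dy ∧ dz — all coefficients vanish. So d(df) = 0.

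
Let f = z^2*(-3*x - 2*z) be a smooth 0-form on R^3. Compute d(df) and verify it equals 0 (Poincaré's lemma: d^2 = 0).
d(df) = 0

Step 1: df = sum_i (∂f/∂x_i) dx_i = (-3*z^2) dx + (0) dy + (6*z*(-x - z)) dz.
Step 2: Apply d again. Using the 1-form formula, the coefficient of dx ∧ dy in d(df) is ∂^2 f/∂x ∂y - ∂^2 f/∂y ∂x = (0) - (0) = 0 (equality of mixed partials for smooth f).
Similarly for dx ∧ dz and dy ∧ dz — all coefficients vanish. So d(df) = 0.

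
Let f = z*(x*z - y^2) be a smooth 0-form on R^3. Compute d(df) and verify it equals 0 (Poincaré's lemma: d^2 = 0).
d(df) = 0

Step 1: df = sum_i (∂f/∂x_i) dx_i = (z^2) dx + (-2*y*z) dy + (2*x*z - y^2) dz.
Step 2: Apply d again. Using the 1-form formula, the coefficient of dx ∧ dy in d(df) is ∂^2 f/∂x ∂y - ∂^2 f/∂y ∂x = (0) - (0) = 0 (equality of mixed partials for smooth f).
Similarly for dx ∧ dz and dy ∧ dz — all coefficients vanish. So d(df) = 0.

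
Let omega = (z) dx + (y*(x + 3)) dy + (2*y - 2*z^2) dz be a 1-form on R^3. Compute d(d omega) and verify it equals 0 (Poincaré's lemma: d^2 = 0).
d(d omega) = 0

Step 1: d omega = sum_{i<j} (∂f_j/∂x_i - ∂f_i/∂x_j) dx_i ∧ dx_j:
  coeff of dx ∧ dy: y
  coeff of dx ∧ dz: -1
  coeff of dy ∧ dz: 2
Step 2: Apply d again to each 2-form coefficient. The only possible 3-form in R^3 is dx ∧ dy ∧ dz, with coefficient
  ∂(coeff of dy∧dz)/∂x - ∂(coeff of dx∧dz)/∂y + ∂(coeff of dx∧dy)/∂z
  = ∂/∂x (2) - ∂/∂y (-1) + ∂/∂z (y).
Each of these terms simplifies to sums of mixed partials that cancel in pairs. The result is 0 (by equality of mixed partials for smooth functions — Schwarz / Clairaut).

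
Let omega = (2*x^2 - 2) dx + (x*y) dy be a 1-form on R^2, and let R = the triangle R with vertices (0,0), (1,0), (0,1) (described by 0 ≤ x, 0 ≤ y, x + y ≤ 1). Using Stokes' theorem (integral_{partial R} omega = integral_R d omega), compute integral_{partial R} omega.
integral_(partial R) omega = 1/6

Stokes: integral_partial_R omega = integral_R d omega with d omega = (∂Q/∂x - ∂P/∂y) dx ∧ dy.
  ∂Q/∂x = y
  ∂P/∂y = 0
  integrand = ∂Q/∂x - ∂P/∂y = y.
Integrating over R: integral_0^1 integral_0^{1-x} (y) dy dx = 1/6.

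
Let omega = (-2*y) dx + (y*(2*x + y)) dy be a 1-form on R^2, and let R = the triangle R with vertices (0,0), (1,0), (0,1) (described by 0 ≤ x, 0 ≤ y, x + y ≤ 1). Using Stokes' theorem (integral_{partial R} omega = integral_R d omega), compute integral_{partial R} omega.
integral_(partial R) omega = 4/3

Stokes: integral_partial_R omega = integral_R d omega with d omega = (∂Q/∂x - ∂P/∂y) dx ∧ dy.
  ∂Q/∂x = 2*y
  ∂P/∂y = -2
  integrand = ∂Q/∂x - ∂P/∂y = 2*y + 2.
Integrating over R: integral_0^1 integral_0^{1-x} (2*y + 2) dy dx = 4/3.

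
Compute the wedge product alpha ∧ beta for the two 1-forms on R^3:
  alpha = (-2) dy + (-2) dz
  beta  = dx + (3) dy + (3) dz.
alpha ∧ beta = (2) dx ∧ dy + (2) dx ∧ dz

Distribute the wedge, using dx_i ∧ dx_j = -dx_j ∧ dx_i and dx_i ∧ dx_i = 0. For each pair (i, j) with i < j, the coefficient of dx_i ∧ dx_j in alpha ∧ beta is (alpha_i * beta_j - alpha_j * beta_i). Collecting: alpha ∧ beta = (2) dx ∧ dy + (2) dx ∧ dz.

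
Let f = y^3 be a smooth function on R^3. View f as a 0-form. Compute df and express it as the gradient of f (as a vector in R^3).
df = (0) dx + (3*y^2) dy + (0) dz; grad f = (0, 3*y^2, 0)

For a 0-form f, d f = (∂f/∂x) dx + (∂f/∂y) dy + (∂f/∂z) dz. The components of the vector representation are exactly the entries of grad f in Cartesian coordinates:
  ∂f/∂x = 0
  ∂f/∂y = 3*y^2
  ∂f/∂z = 0.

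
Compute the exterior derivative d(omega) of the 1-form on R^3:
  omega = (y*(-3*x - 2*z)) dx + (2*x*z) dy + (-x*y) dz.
d(omega) = (3*x + 4*z) dx ∧ dy + (y) dx ∧ dz + (-3*x) dy ∧ dz

For a 1-form omega = sum_i f_i dx_i, the exterior derivative is
  d(omega) = sum_{i < j} (∂f_j/∂x_i - ∂f_i/∂x_j) dx_i ∧ dx_j.
  coefficient of dx ∧ dy: ∂f_2/∂x - ∂f_1/∂y = ∂(2*x*z)/∂x - ∂(y*(-3*x - 2*z))/∂y = 3*x + 4*z
  coefficient of dx ∧ dz: ∂f_3/∂x - ∂f_1/∂z = ∂(-x*y)/∂x - ∂(y*(-3*x - 2*z))/∂z = y
  coefficient of dy ∧ dz: ∂f_3/∂y - ∂f_2/∂z = ∂(-x*y)/∂y - ∂(2*x*z)/∂z = -3*x
Assembling: d(omega) = (3*x + 4*z) dx ∧ dy + (y) dx ∧ dz + (-3*x) dy ∧ dz.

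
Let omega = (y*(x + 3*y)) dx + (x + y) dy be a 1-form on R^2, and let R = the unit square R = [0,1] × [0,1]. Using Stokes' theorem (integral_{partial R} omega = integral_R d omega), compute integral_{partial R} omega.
integral_(partial R) omega = -5/2

Stokes: integral_partial_R omega = integral_R d omega with d omega = (∂Q/∂x - ∂P/∂y) dx ∧ dy.
  ∂Q/∂x = 1
  ∂P/∂y = x + 6*y
  integrand = ∂Q/∂x - ∂P/∂y = -x - 6*y + 1.
Integrating over R: integral_0^1 integral_0^1 (-x - 6*y + 1) dx dy = -5/2.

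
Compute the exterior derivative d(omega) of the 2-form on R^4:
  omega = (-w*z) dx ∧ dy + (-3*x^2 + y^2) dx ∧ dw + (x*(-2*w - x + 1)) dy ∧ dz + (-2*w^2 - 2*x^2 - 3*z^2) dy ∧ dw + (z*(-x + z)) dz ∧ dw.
d(omega) = (-3*w - 2*x + 1) dx ∧ dy ∧ dz + (-4*x - 2*y - z) dx ∧ dy ∧ dw + (-2*x + 6*z) dy ∧ dz ∧ dw + (-z) dx ∧ dz ∧ dw

For a 2-form omega = sum_{i<j} g_{ij} dx_i ∧ dx_j, the exterior derivative is
  d(omega) = sum_{i<j} d(g_{ij}) ∧ dx_i ∧ dx_j = sum_{i<j, k} (∂g_{ij}/∂x_k) dx_k ∧ dx_i ∧ dx_j.
Expand each term, using dx_k ∧ dx_i ∧ dx_j = sgn(permutation) dx_{(a)} ∧ dx_{(b)} ∧ dx_{(c)} with (a < b < c) sorted:
  d(-w*z) includes (∂/∂z)(-w*z) dz = (-w) dz, which multiplied by dx ∧ dy gives (-w) dx ∧ dy ∧ dz
  d(-w*z) includes (∂/∂w)(-w*z) dw = (-z) dw, which multiplied by dx ∧ dy gives (-z) dx ∧ dy ∧ dw
  d(-3*x^2 + y^2) includes (∂/∂y)(-3*x^2 + y^2) dy = (2*y) dy, which multiplied by dx ∧ dw gives (-2*y) dx ∧ dy ∧ dw
  d(x*(-2*w - x + 1)) includes (∂/∂x)(x*(-2*w - x + 1)) dx = (-2*w - 2*x + 1) dx, which multiplied by dy ∧ dz gives (-2*w - 2*x + 1) dx ∧ dy ∧ dz
  d(x*(-2*w - x + 1)) includes (∂/∂w)(x*(-2*w - x + 1)) dw = (-2*x) dw, which multiplied by dy ∧ dz gives (-2*x) dy ∧ dz ∧ dw
  d(-2*w^2 - 2*x^2 - 3*z^2) includes (∂/∂x)(-2*w^2 - 2*x^2 - 3*z^2) dx = (-4*x) dx, which multiplied by dy ∧ dw gives (-4*x) dx ∧ dy ∧ dw
  d(-2*w^2 - 2*x^2 - 3*z^2) includes (∂/∂z)(-2*w^2 - 2*x^2 - 3*z^2) dz = (-6*z) dz, which multiplied by dy ∧ dw gives (6*z) dy ∧ dz ∧ dw
  d(z*(-x + z)) includes (∂/∂x)(z*(-x + z)) dx = (-z) dx, which multiplied by dz ∧ dw gives (-z) dx ∧ dz ∧ dw
Collecting like 3-forms: d(omega) = (-3*w - 2*x + 1) dx ∧ dy ∧ dz + (-4*x - 2*y - z) dx ∧ dy ∧ dw + (-2*x + 6*z) dy ∧ dz ∧ dw + (-z) dx ∧ dz ∧ dw.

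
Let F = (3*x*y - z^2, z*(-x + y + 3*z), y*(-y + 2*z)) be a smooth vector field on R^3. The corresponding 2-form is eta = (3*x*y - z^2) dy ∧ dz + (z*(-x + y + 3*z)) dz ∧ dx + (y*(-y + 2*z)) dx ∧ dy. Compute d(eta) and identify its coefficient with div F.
d(eta) = (5*y + z) dx ∧ dy ∧ dz; div F = 5*y + z

For a 2-form in R^3 of the form above, applying d gives a 3-form with coefficient ∂P/∂x + ∂Q/∂y + ∂R/∂z:
  ∂P/∂x = 3*y
  ∂Q/∂y = z
  ∂R/∂z = 2*y
Sum = 5*y + z, which is exactly div F.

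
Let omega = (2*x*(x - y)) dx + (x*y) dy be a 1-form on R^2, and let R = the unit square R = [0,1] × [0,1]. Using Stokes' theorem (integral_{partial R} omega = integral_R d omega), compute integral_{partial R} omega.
integral_(partial R) omega = 3/2

Stokes: integral_partial_R omega = integral_R d omega with d omega = (∂Q/∂x - ∂P/∂y) dx ∧ dy.
  ∂Q/∂x = y
  ∂P/∂y = -2*x
  integrand = ∂Q/∂x - ∂P/∂y = 2*x + y.
Integrating over R: integral_0^1 integral_0^1 (2*x + y) dx dy = 3/2.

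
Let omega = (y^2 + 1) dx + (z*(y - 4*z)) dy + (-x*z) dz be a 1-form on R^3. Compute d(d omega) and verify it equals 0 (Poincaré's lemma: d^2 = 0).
d(d omega) = 0

Step 1: d omega = sum_{i<j} (∂f_j/∂x_i - ∂f_i/∂x_j) dx_i ∧ dx_j:
  coeff of dx ∧ dy: -2*y
  coeff of dx ∧ dz: -z
  coeff of dy ∧ dz: -y + 8*z
Step 2: Apply d again to each 2-form coefficient. The only possible 3-form in R^3 is dx ∧ dy ∧ dz, with coefficient
  ∂(coeff of dy∧dz)/∂x - ∂(coeff of dx∧dz)/∂y + ∂(coeff of dx∧dy)/∂z
  = ∂/∂x (-y + 8*z) - ∂/∂y (-z) + ∂/∂z (-2*y).
Each of these terms simplifies to sums of mixed partials that cancel in pairs. The result is 0 (by equality of mixed partials for smooth functions — Schwarz / Clairaut).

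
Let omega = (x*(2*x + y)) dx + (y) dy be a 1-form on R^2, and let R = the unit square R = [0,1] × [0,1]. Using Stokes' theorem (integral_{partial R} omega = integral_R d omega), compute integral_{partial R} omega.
integral_(partial R) omega = -1/2

Stokes: integral_partial_R omega = integral_R d omega with d omega = (∂Q/∂x - ∂P/∂y) dx ∧ dy.
  ∂Q/∂x = 0
  ∂P/∂y = x
  integrand = ∂Q/∂x - ∂P/∂y = -x.
Integrating over R: integral_0^1 integral_0^1 (-x) dx dy = -1/2.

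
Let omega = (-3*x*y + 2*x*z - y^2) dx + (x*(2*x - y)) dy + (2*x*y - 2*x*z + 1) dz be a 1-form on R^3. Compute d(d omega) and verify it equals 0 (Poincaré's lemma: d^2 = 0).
d(d omega) = 0

Step 1: d omega = sum_{i<j} (∂f_j/∂x_i - ∂f_i/∂x_j) dx_i ∧ dx_j:
  coeff of dx ∧ dy: 7*x + y
  coeff of dx ∧ dz: -2*x + 2*y - 2*z
  coeff of dy ∧ dz: 2*x
Step 2: Apply d again to each 2-form coefficient. The only possible 3-form in R^3 is dx ∧ dy ∧ dz, with coefficient
  ∂(coeff of dy∧dz)/∂x - ∂(coeff of dx∧dz)/∂y + ∂(coeff of dx∧dy)/∂z
  = ∂/∂x (2*x) - ∂/∂y (-2*x + 2*y - 2*z) + ∂/∂z (7*x + y).
Each of these terms simplifies to sums of mixed partials that cancel in pairs. The result is 0 (by equality of mixed partials for smooth functions — Schwarz / Clairaut).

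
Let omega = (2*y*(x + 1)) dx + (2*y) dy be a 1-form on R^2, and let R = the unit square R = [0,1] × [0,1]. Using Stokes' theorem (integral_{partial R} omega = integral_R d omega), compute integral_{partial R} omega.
integral_(partial R) omega = -3

Stokes: integral_partial_R omega = integral_R d omega with d omega = (∂Q/∂x - ∂P/∂y) dx ∧ dy.
  ∂Q/∂x = 0
  ∂P/∂y = 2*x + 2
  integrand = ∂Q/∂x - ∂P/∂y = -2*x - 2.
Integrating over R: integral_0^1 integral_0^1 (-2*x - 2) dx dy = -3.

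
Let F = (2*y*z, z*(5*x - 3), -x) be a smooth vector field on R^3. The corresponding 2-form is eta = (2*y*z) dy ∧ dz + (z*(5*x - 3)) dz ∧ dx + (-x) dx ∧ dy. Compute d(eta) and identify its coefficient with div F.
d(eta) = (0) dx ∧ dy ∧ dz; div F = 0

For a 2-form in R^3 of the form above, applying d gives a 3-form with coefficient ∂P/∂x + ∂Q/∂y + ∂R/∂z:
  ∂P/∂x = 0
  ∂Q/∂y = 0
  ∂R/∂z = 0
Sum = 0, which is exactly div F.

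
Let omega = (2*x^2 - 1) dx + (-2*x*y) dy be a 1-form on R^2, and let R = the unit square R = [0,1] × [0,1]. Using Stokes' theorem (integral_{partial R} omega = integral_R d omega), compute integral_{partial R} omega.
integral_(partial R) omega = -1

Stokes: integral_partial_R omega = integral_R d omega with d omega = (∂Q/∂x - ∂P/∂y) dx ∧ dy.
  ∂Q/∂x = -2*y
  ∂P/∂y = 0
  integrand = ∂Q/∂x - ∂P/∂y = -2*y.
Integrating over R: integral_0^1 integral_0^1 (-2*y) dx dy = -1.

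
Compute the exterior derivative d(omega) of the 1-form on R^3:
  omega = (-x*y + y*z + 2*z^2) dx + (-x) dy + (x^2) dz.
d(omega) = (x - z - 1) dx ∧ dy + (2*x - y - 4*z) dx ∧ dz

For a 1-form omega = sum_i f_i dx_i, the exterior derivative is
  d(omega) = sum_{i < j} (∂f_j/∂x_i - ∂f_i/∂x_j) dx_i ∧ dx_j.
  coefficient of dx ∧ dy: ∂f_2/∂x - ∂f_1/∂y = ∂(-x)/∂x - ∂(-x*y + y*z + 2*z^2)/∂y = x - z - 1
  coefficient of dx ∧ dz: ∂f_3/∂x - ∂f_1/∂z = ∂(x^2)/∂x - ∂(-x*y + y*z + 2*z^2)/∂z = 2*x - y - 4*z
Assembling: d(omega) = (x - z - 1) dx ∧ dy + (2*x - y - 4*z) dx ∧ dz.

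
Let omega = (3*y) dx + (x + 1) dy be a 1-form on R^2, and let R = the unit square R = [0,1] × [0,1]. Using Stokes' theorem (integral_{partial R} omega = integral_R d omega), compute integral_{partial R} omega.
integral_(partial R) omega = -2

Stokes: integral_partial_R omega = integral_R d omega with d omega = (∂Q/∂x - ∂P/∂y) dx ∧ dy.
  ∂Q/∂x = 1
  ∂P/∂y = 3
  integrand = ∂Q/∂x - ∂P/∂y = -2.
Integrating over R: integral_0^1 integral_0^1 (-2) dx dy = -2.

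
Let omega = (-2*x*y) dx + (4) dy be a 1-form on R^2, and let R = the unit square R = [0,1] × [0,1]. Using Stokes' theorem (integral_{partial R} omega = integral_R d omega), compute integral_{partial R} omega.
integral_(partial R) omega = 1

Stokes: integral_partial_R omega = integral_R d omega with d omega = (∂Q/∂x - ∂P/∂y) dx ∧ dy.
  ∂Q/∂x = 0
  ∂P/∂y = -2*x
  integrand = ∂Q/∂x - ∂P/∂y = 2*x.
Integrating over R: integral_0^1 integral_0^1 (2*x) dx dy = 1.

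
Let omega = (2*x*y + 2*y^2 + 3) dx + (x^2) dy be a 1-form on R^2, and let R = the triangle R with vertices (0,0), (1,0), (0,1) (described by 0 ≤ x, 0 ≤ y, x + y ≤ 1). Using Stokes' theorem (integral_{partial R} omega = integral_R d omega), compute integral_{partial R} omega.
integral_(partial R) omega = -2/3

Stokes: integral_partial_R omega = integral_R d omega with d omega = (∂Q/∂x - ∂P/∂y) dx ∧ dy.
  ∂Q/∂x = 2*x
  ∂P/∂y = 2*x + 4*y
  integrand = ∂Q/∂x - ∂P/∂y = -4*y.
Integrating over R: integral_0^1 integral_0^{1-x} (-4*y) dy dx = -2/3.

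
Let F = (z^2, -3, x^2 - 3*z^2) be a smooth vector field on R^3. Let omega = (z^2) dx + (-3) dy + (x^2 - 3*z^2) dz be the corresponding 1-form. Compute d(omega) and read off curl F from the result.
d(omega) = (0) dy ∧ dz + (-2*x + 2*z) dz ∧ dx + (0) dx ∧ dy; curl F = (0, -2*x + 2*z, 0)

d omega = sum_{i<j} (∂f_j/∂x_i - ∂f_i/∂x_j) dx_i ∧ dx_j. Under the identification (dy ∧ dz, dz ∧ dx, dx ∧ dy) ↔ (e_x, e_y, e_z), the coefficients are exactly the components of curl F. Compute:
  ∂R/∂y - ∂Q/∂z = (0) - (0) = 0
  ∂P/∂z - ∂R/∂x = (2*z) - (2*x) = -2*x + 2*z
  ∂Q/∂x - ∂P/∂y = (0) - (0) = 0.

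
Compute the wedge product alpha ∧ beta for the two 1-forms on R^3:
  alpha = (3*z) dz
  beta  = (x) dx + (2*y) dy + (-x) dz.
alpha ∧ beta = (-3*x*z) dx ∧ dz + (-6*y*z) dy ∧ dz

Distribute the wedge, using dx_i ∧ dx_j = -dx_j ∧ dx_i and dx_i ∧ dx_i = 0. For each pair (i, j) with i < j, the coefficient of dx_i ∧ dx_j in alpha ∧ beta is (alpha_i * beta_j - alpha_j * beta_i). Collecting: alpha ∧ beta = (-3*x*z) dx ∧ dz + (-6*y*z) dy ∧ dz.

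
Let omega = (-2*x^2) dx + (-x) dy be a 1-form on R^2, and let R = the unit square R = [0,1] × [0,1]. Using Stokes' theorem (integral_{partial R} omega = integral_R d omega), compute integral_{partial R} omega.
integral_(partial R) omega = -1

Stokes: integral_partial_R omega = integral_R d omega with d omega = (∂Q/∂x - ∂P/∂y) dx ∧ dy.
  ∂Q/∂x = -1
  ∂P/∂y = 0
  integrand = ∂Q/∂x - ∂P/∂y = -1.
Integrating over R: integral_0^1 integral_0^1 (-1) dx dy = -1.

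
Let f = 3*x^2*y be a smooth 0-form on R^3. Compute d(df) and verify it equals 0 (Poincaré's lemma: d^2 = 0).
d(df) = 0

Step 1: df = sum_i (∂f/∂x_i) dx_i = (6*x*y) dx + (3*x^2) dy + (0) dz.
Step 2: Apply d again. Using the 1-form formula, the coefficient of dx ∧ dy in d(df) is ∂^2 f/∂x ∂y - ∂^2 f/∂y ∂x = (6*x) - (6*x) = 0 (equality of mixed partials for smooth f).
Similarly for dx ∧ dz and dy ∧ dz — all coefficients vanish. So d(df) = 0.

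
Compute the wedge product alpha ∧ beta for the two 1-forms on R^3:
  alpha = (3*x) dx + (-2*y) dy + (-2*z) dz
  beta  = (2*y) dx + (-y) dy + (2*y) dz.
alpha ∧ beta = (y*(-3*x + 4*y)) dx ∧ dy + (2*y*(3*x + 2*z)) dx ∧ dz + (-2*y*(2*y + z)) dy ∧ dz

Distribute the wedge, using dx_i ∧ dx_j = -dx_j ∧ dx_i and dx_i ∧ dx_i = 0. For each pair (i, j) with i < j, the coefficient of dx_i ∧ dx_j in alpha ∧ beta is (alpha_i * beta_j - alpha_j * beta_i). Collecting: alpha ∧ beta = (y*(-3*x + 4*y)) dx ∧ dy + (2*y*(3*x + 2*z)) dx ∧ dz + (-2*y*(2*y + z)) dy ∧ dz.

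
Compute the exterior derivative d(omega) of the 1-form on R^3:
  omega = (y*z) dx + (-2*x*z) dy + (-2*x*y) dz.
d(omega) = (-3*z) dx ∧ dy + (-3*y) dx ∧ dz

For a 1-form omega = sum_i f_i dx_i, the exterior derivative is
  d(omega) = sum_{i < j} (∂f_j/∂x_i - ∂f_i/∂x_j) dx_i ∧ dx_j.
  coefficient of dx ∧ dy: ∂f_2/∂x - ∂f_1/∂y = ∂(-2*x*z)/∂x - ∂(y*z)/∂y = -3*z
  coefficient of dx ∧ dz: ∂f_3/∂x - ∂f_1/∂z = ∂(-2*x*y)/∂x - ∂(y*z)/∂z = -3*y
Assembling: d(omega) = (-3*z) dx ∧ dy + (-3*y) dx ∧ dz.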